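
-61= -61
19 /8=2.38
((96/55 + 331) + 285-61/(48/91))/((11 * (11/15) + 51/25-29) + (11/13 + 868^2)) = 86160295/129284461504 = 0.00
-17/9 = -1.89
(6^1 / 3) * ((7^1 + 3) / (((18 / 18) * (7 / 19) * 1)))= 380 / 7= 54.29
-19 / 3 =-6.33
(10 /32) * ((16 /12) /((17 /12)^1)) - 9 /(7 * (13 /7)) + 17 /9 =2965 /1989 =1.49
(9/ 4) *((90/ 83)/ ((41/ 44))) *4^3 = 570240/ 3403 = 167.57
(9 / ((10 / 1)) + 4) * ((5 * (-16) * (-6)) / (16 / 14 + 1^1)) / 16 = 68.60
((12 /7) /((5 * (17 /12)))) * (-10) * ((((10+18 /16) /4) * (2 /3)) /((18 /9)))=-2.24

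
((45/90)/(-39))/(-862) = 0.00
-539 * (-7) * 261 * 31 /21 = 1453683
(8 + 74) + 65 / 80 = 1325 / 16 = 82.81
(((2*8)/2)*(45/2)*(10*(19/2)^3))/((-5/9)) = -2777895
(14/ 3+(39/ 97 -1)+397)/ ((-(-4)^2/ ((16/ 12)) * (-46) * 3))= 0.24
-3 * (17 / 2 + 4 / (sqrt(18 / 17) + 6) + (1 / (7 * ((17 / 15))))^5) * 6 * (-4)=173631693719324 / 262498902589 - 16 * sqrt(34) / 11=652.98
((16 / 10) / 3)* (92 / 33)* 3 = 736 / 165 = 4.46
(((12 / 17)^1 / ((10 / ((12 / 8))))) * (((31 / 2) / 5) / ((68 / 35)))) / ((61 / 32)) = 7812 / 88145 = 0.09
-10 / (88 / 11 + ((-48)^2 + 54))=-5 / 1183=-0.00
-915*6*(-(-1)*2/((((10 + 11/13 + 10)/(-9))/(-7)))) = -8992620/271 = -33183.10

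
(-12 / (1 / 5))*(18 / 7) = -1080 / 7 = -154.29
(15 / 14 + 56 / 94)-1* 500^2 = -164498903 / 658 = -249998.33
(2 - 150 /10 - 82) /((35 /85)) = -1615 /7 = -230.71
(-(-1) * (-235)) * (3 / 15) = -47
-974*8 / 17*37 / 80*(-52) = 936988 / 85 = 11023.39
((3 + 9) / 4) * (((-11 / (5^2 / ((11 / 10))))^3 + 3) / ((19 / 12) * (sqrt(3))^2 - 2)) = 135310317 / 42968750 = 3.15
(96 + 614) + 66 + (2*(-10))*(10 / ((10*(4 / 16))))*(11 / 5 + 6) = 120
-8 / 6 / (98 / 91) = -26 / 21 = -1.24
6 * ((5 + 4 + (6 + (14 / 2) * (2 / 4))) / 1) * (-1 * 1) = -111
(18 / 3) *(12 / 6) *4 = 48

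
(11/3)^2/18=121/162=0.75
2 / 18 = 1 / 9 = 0.11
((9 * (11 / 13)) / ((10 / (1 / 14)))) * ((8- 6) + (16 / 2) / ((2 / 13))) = 2673 / 910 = 2.94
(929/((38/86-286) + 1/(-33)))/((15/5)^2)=-439417/1215750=-0.36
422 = 422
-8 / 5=-1.60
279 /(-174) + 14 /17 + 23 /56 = -0.37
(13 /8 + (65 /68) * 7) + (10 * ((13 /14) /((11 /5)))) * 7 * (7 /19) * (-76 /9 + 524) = 1437743411 /255816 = 5620.22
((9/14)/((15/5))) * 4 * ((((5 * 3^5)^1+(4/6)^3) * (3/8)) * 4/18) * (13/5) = 426569/1890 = 225.70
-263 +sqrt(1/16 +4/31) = -263 +sqrt(2945)/124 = -262.56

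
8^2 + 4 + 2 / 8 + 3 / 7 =1923 / 28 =68.68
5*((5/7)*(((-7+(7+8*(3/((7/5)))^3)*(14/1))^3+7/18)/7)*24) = 359605769836196500/17294403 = 20793187821.30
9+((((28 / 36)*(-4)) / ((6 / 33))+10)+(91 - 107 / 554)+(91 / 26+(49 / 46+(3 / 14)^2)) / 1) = 1093577965 / 11238444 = 97.31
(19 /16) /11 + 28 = 4947 /176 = 28.11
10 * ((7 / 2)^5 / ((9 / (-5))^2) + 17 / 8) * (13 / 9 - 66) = -1236609115 / 11664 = -106019.30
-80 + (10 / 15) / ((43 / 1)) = -10318 / 129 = -79.98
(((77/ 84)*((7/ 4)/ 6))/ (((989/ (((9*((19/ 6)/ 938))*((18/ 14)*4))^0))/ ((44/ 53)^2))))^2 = 86806489/ 2500581833849124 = 0.00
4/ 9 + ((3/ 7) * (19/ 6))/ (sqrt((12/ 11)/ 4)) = 3.04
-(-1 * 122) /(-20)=-61 /10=-6.10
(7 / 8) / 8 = 7 / 64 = 0.11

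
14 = 14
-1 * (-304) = 304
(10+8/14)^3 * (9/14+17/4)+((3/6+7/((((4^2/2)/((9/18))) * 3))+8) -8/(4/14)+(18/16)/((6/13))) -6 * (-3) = 166578277/28812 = 5781.56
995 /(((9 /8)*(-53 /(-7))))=55720 /477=116.81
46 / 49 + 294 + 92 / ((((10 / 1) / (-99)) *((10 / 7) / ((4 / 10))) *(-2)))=2587511 / 6125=422.45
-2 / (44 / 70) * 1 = -3.18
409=409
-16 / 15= -1.07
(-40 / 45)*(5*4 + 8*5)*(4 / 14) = -320 / 21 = -15.24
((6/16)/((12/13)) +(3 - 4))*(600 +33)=-12027/32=-375.84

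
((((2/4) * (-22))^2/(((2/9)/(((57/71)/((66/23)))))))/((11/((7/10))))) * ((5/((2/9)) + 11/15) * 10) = 6396369/2840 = 2252.24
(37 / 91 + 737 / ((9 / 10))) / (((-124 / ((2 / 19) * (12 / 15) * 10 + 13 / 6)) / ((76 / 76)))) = -32879147 / 1653912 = -19.88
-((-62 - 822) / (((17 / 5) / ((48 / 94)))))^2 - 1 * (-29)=-38873539 / 2209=-17597.80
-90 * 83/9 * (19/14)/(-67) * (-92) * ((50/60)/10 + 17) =-37177775/1407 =-26423.44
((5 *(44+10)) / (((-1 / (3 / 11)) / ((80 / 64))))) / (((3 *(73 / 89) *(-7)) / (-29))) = -1742175 / 11242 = -154.97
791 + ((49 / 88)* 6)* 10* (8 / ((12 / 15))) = 1125.09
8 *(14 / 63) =16 / 9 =1.78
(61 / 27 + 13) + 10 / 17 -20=-4.15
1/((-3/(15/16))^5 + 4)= -3125/1036076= -0.00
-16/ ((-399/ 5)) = 0.20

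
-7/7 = -1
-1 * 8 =-8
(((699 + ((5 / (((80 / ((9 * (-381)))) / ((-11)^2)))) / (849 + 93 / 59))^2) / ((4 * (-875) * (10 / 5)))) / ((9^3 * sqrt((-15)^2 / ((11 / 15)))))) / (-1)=172824849683 * sqrt(165) / 121851903688704000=0.00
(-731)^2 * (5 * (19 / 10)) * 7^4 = 24377014459 / 2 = 12188507229.50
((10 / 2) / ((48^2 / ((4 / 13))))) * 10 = 25 / 3744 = 0.01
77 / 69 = 1.12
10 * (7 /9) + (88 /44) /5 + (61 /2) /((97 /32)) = 79616 /4365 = 18.24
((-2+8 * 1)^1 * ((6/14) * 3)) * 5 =270/7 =38.57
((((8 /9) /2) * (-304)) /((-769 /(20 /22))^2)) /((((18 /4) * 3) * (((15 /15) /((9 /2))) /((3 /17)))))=-121600 /10947866193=-0.00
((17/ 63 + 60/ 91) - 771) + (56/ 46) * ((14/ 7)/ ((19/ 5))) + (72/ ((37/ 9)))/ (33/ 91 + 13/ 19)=-752.70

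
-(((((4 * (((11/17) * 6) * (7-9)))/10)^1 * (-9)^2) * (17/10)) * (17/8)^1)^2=-2064884481/2500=-825953.79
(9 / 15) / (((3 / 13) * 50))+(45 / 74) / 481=118493 / 2224625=0.05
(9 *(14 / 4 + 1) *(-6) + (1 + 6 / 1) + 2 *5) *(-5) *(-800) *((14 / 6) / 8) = -791000 / 3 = -263666.67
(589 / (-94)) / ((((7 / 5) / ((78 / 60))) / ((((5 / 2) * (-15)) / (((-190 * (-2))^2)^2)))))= 1209 / 115538483200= 0.00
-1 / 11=-0.09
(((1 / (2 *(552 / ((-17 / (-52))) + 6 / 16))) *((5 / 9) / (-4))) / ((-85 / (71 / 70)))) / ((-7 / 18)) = -0.00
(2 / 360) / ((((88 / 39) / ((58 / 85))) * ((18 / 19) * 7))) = 7163 / 28274400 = 0.00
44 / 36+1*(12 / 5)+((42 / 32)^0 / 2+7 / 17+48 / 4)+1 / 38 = 240704 / 14535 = 16.56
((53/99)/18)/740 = 53/1318680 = 0.00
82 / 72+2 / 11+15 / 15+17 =7651 / 396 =19.32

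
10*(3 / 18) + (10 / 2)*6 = 95 / 3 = 31.67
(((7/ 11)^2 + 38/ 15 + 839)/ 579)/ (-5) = -1528118/ 5254425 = -0.29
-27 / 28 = -0.96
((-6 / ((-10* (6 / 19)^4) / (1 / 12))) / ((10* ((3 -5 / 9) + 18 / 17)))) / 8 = 2215457 / 123494400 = 0.02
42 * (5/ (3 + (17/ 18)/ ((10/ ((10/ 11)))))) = 41580/ 611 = 68.05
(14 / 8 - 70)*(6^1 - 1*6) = 0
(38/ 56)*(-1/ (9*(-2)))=19/ 504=0.04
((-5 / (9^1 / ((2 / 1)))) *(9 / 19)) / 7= -10 / 133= -0.08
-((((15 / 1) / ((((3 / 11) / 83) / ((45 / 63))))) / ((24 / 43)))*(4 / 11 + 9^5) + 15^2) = -57955511975 / 168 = -344973285.57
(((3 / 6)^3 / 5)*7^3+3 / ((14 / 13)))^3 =32187778741 / 21952000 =1466.28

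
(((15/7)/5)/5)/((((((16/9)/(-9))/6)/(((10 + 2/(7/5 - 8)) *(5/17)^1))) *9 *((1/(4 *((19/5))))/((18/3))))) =-98496/1309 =-75.25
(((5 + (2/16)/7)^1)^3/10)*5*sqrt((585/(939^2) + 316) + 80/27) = 22188041*sqrt(2531132349)/989420544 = 1128.22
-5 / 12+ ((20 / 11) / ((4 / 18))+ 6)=1817 / 132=13.77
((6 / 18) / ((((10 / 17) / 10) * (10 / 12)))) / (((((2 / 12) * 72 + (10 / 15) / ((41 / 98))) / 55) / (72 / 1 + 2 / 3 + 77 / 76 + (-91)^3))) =-119742780133 / 5776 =-20731090.74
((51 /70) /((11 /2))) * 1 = 51 /385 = 0.13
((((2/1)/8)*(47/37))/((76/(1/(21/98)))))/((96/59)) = 19411/1619712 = 0.01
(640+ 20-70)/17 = 590/17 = 34.71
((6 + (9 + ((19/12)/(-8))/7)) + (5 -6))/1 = 9389/672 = 13.97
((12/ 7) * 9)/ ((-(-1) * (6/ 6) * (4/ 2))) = 54/ 7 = 7.71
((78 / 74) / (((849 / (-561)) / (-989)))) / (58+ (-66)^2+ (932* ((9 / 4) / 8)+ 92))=0.14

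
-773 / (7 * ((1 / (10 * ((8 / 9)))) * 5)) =-12368 / 63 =-196.32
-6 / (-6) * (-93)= -93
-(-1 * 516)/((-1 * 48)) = -43/4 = -10.75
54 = 54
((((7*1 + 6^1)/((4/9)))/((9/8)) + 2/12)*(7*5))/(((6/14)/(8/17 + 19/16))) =17347715/4896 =3543.24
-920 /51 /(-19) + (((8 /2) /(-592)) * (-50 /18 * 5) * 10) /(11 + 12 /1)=4899395 /4947714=0.99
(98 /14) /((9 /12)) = 28 /3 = 9.33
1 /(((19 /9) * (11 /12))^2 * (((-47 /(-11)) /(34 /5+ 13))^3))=124493242896 /4685012875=26.57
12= 12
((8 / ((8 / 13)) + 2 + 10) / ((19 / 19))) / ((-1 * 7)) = -25 / 7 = -3.57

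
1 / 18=0.06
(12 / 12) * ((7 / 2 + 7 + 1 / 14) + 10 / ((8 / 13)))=751 / 28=26.82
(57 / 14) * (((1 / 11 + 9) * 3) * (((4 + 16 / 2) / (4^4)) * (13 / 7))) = 166725 / 17248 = 9.67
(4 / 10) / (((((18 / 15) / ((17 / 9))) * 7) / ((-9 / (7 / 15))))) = -85 / 49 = -1.73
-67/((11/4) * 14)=-134/77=-1.74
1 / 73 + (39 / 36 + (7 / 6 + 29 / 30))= 14149 / 4380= 3.23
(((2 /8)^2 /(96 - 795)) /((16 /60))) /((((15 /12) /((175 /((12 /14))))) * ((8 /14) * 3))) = -8575 /268416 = -0.03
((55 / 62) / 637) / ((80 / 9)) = 99 / 631904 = 0.00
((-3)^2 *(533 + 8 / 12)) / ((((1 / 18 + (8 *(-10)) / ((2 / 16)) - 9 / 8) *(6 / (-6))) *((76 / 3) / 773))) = 200486826 / 876983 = 228.61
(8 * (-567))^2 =20575296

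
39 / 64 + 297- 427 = -8281 / 64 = -129.39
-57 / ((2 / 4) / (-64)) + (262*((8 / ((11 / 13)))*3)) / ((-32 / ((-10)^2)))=-175194 / 11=-15926.73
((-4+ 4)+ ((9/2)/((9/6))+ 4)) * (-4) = -28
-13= -13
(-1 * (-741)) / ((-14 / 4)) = -1482 / 7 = -211.71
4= 4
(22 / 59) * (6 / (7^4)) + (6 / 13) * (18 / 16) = 3831657 / 7366268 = 0.52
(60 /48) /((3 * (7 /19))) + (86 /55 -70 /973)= 1684211 /642180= 2.62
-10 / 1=-10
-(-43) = 43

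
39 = 39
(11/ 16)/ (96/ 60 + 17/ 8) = 55/ 298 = 0.18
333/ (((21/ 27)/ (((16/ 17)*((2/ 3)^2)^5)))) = 606208/ 86751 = 6.99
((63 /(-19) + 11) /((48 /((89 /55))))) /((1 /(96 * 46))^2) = 5279098368 /1045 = 5051768.77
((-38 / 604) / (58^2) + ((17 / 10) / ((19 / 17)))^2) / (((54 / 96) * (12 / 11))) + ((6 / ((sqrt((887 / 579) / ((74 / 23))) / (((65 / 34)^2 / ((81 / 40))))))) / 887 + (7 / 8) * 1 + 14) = 84500 * sqrt(874101246) / 141200645661 + 4615756301543 / 247556255400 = 18.66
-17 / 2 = -8.50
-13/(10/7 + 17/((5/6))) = -455/764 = -0.60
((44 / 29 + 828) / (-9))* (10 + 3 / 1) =-312728 / 261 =-1198.19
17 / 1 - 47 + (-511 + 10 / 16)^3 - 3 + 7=-68067253099 / 512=-132943853.71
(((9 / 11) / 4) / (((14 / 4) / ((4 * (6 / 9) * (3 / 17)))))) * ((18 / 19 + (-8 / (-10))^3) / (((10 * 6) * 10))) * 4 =20796 / 77721875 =0.00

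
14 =14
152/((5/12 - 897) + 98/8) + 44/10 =56086/13265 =4.23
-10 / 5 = -2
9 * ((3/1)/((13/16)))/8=54/13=4.15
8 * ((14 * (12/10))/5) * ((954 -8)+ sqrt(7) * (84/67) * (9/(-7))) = 635712/25 -72576 * sqrt(7)/1675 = 25313.84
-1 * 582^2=-338724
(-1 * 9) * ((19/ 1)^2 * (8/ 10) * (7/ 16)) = -22743/ 20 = -1137.15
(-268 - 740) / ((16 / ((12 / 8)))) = -189 / 2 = -94.50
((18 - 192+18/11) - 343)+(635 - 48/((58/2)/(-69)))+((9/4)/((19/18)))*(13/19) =54194219/230318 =235.30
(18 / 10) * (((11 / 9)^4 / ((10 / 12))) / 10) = 14641 / 30375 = 0.48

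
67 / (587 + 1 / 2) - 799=-938691 / 1175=-798.89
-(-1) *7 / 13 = 7 / 13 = 0.54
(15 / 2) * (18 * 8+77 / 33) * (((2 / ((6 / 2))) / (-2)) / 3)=-121.94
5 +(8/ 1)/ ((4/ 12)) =29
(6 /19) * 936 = 5616 /19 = 295.58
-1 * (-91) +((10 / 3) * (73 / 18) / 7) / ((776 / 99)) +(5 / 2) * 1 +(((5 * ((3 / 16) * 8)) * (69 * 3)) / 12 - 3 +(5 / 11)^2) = 217223129 / 985908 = 220.33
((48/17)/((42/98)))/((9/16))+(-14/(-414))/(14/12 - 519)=128057398/10933533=11.71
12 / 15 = 4 / 5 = 0.80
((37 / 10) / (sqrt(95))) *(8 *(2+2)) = 592 *sqrt(95) / 475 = 12.15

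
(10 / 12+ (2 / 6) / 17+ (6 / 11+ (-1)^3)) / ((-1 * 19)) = -149 / 7106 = -0.02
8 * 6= 48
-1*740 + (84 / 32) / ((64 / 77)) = -736.84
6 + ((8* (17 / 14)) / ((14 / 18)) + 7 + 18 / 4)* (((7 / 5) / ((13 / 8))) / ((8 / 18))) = 23889 / 455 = 52.50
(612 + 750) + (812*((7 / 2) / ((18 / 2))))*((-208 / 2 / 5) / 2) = -86494 / 45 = -1922.09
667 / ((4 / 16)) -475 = 2193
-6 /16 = -3 /8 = -0.38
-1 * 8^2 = -64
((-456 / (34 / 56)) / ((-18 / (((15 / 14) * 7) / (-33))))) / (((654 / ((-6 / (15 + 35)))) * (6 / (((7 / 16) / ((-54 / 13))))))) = -12103 / 396245520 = -0.00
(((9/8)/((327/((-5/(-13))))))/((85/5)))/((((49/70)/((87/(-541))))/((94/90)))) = -6815/364900172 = -0.00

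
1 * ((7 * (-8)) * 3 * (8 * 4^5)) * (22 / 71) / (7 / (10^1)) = -43253760 / 71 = -609207.89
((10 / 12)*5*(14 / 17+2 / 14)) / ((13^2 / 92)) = 132250 / 60333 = 2.19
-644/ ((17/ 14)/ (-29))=261464/ 17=15380.24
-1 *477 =-477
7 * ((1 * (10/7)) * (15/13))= 11.54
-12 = -12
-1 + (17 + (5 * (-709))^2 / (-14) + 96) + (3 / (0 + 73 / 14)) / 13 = -11924618105 / 13286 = -897532.60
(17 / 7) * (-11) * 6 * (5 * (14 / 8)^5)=-6734805 / 512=-13153.92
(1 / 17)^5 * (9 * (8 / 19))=72 / 26977283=0.00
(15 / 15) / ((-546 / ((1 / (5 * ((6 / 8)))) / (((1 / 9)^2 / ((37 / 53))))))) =-0.03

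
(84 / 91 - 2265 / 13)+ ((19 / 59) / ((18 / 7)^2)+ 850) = 168175555 / 248508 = 676.74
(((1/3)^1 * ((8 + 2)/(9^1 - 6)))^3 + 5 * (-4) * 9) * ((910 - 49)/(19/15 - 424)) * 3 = 10992100/10071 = 1091.46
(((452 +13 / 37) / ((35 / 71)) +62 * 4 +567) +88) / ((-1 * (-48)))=7017 / 185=37.93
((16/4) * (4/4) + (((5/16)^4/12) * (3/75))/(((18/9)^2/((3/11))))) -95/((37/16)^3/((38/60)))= -1516669110337/1752746164224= -0.87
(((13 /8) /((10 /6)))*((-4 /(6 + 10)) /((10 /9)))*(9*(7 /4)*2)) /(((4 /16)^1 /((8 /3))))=-73.71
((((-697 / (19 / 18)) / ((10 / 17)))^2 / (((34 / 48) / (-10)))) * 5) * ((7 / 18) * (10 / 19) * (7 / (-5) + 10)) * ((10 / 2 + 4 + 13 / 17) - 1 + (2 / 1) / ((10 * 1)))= -48136085506656 / 34295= -1403589021.92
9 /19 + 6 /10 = 102 /95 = 1.07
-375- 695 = -1070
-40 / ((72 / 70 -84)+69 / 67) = 93800 / 192153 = 0.49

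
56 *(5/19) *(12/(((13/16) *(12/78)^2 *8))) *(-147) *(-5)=16052400/19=844863.16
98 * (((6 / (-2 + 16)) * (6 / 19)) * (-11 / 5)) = -2772 / 95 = -29.18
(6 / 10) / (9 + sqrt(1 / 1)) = 3 / 50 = 0.06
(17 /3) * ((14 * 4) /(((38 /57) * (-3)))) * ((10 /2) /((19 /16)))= -38080 /57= -668.07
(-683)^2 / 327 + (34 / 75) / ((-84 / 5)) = 1426.54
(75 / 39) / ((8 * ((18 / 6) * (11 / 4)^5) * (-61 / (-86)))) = 275200 / 383140329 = 0.00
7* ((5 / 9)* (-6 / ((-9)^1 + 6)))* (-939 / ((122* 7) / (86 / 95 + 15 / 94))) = -2976317 / 326838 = -9.11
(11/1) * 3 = 33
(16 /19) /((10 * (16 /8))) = 4 /95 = 0.04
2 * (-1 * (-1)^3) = 2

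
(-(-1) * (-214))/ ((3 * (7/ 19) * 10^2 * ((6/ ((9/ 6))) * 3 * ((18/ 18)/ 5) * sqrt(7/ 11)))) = -2033 * sqrt(77)/ 17640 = -1.01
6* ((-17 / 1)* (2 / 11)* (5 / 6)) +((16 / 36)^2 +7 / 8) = -102515 / 7128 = -14.38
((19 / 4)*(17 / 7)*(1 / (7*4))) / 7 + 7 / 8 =5125 / 5488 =0.93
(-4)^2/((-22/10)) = -80/11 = -7.27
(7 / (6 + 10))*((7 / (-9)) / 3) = -49 / 432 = -0.11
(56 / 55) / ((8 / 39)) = 273 / 55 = 4.96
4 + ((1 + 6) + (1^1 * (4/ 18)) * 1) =101/ 9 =11.22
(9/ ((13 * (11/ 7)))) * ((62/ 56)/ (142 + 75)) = 9/ 4004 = 0.00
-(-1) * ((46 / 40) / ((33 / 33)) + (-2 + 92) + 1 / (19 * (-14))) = 242449 / 2660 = 91.15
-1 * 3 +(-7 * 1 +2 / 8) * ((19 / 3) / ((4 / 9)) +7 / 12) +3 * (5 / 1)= -705 / 8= -88.12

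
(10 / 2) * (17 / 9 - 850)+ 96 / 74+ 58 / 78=-18348530 / 4329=-4238.51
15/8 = 1.88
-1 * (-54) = 54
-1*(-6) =6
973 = 973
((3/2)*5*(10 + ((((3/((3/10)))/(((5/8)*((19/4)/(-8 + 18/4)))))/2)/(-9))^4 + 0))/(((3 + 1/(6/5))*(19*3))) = 0.35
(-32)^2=1024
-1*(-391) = 391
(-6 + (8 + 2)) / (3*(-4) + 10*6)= 0.08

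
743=743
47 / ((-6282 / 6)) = -47 / 1047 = -0.04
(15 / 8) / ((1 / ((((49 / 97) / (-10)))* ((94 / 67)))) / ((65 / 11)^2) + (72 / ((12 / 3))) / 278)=-4057482975 / 734338928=-5.53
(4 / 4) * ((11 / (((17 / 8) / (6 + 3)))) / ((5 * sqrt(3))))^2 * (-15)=-627264 / 1445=-434.09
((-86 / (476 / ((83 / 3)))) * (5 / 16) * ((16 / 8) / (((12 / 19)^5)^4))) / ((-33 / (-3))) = -670793076349907623960430699845 / 240882807845459756876562432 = -2784.73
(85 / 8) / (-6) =-85 / 48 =-1.77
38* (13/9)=494/9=54.89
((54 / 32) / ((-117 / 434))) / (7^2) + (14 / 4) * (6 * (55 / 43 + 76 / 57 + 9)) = 7629809 / 31304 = 243.73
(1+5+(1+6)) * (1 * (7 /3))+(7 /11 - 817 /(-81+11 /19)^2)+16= 3609182279 /77047872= 46.84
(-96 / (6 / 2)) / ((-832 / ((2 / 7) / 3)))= 0.00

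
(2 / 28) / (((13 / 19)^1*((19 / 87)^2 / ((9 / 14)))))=68121 / 48412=1.41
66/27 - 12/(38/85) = -4172/171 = -24.40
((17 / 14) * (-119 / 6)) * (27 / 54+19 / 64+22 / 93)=-1777639 / 71424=-24.89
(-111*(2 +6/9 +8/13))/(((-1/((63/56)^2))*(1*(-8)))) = -2997/52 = -57.63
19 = 19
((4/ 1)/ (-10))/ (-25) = 2/ 125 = 0.02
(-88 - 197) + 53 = -232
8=8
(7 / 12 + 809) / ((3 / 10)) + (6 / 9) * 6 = 48647 / 18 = 2702.61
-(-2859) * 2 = 5718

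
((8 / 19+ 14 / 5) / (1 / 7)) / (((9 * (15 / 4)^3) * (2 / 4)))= 30464 / 320625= 0.10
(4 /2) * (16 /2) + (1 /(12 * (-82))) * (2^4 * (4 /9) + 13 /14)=1982731 /123984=15.99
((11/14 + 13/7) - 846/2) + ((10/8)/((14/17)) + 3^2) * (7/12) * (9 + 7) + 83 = -5023/21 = -239.19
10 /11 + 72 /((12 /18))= 1198 /11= 108.91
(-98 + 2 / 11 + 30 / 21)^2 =9290.96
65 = 65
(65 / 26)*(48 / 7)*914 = 109680 / 7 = 15668.57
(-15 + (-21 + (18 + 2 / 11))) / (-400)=49 / 1100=0.04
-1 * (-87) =87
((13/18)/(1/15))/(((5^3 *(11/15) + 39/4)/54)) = 7020/1217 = 5.77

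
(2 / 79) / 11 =2 / 869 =0.00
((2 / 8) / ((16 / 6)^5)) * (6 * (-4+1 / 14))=-40095 / 917504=-0.04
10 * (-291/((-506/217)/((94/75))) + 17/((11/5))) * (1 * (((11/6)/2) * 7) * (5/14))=519089/138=3761.51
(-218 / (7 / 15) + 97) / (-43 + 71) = -2591 / 196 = -13.22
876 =876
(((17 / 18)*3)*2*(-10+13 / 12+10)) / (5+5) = 221 / 360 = 0.61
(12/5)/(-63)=-4/105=-0.04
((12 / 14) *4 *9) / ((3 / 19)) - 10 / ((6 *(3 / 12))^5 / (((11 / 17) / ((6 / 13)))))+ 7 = 17400721 / 86751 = 200.58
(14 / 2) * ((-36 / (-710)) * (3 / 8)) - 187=-265351 / 1420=-186.87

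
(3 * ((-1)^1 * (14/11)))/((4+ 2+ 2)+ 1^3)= -14/33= -0.42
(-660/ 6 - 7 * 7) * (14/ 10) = -1113/ 5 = -222.60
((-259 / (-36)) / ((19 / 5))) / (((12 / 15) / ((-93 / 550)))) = -8029 / 20064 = -0.40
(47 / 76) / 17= 47 / 1292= 0.04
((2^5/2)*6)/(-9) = -32/3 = -10.67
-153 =-153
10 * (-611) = -6110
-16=-16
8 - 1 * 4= 4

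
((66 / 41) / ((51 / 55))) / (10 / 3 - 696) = -1815 / 724183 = -0.00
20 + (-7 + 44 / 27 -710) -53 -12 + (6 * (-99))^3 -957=-5658830137 / 27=-209586301.37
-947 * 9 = -8523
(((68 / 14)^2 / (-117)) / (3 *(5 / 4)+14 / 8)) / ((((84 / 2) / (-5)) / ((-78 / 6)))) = -5780 / 101871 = -0.06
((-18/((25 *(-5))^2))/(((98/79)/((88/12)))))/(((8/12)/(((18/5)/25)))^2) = -3801006/11962890625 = -0.00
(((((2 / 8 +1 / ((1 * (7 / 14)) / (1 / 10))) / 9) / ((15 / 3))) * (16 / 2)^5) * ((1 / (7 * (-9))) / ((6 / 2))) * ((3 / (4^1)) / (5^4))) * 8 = -0.02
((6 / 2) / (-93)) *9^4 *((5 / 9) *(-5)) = 18225 / 31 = 587.90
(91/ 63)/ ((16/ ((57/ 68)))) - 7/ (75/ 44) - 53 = -1551243/ 27200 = -57.03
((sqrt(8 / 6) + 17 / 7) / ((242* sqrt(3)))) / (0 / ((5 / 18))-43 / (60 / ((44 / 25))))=-2125* sqrt(3) / 801262-125 / 57233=-0.01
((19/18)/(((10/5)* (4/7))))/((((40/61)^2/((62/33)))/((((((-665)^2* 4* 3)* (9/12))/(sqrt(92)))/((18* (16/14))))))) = 1899653214109* sqrt(23)/111919104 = 81401.80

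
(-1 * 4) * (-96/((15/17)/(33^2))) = 2369664/5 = 473932.80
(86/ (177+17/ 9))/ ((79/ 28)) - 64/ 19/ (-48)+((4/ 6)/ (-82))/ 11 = 18670387/ 77849365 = 0.24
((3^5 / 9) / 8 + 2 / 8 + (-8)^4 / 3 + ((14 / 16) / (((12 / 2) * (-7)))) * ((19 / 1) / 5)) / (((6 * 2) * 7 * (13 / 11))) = 516263 / 37440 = 13.79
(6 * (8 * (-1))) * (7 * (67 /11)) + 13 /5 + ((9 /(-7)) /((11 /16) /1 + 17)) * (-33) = -222436717 /108955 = -2041.55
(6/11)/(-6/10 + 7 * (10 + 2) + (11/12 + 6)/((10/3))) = 240/37609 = 0.01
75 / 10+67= 149 / 2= 74.50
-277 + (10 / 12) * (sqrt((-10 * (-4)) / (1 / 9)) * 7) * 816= -277 + 28560 * sqrt(10)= 90037.65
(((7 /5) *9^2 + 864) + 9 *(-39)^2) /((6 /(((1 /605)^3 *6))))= 73332 /1107225625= 0.00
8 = 8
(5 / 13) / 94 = 5 / 1222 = 0.00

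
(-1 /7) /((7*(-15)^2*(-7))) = 1 /77175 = 0.00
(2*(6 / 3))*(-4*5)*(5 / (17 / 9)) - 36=-247.76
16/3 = 5.33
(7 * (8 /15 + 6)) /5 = 686 /75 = 9.15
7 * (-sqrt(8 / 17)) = -14 * sqrt(34) / 17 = -4.80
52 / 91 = 4 / 7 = 0.57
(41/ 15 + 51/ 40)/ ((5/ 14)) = 11.22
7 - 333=-326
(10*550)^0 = 1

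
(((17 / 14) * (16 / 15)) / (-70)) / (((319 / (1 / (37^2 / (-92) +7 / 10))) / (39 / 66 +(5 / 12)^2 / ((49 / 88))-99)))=-595408544 / 1483838622189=-0.00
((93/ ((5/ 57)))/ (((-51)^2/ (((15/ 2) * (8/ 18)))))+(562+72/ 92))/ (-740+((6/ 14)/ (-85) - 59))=-196866985/ 278826792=-0.71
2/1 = 2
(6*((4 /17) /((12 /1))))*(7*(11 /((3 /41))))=6314 /51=123.80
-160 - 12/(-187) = -29908/187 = -159.94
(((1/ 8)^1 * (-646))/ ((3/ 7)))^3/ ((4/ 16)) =-11558505581/ 432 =-26755799.96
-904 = -904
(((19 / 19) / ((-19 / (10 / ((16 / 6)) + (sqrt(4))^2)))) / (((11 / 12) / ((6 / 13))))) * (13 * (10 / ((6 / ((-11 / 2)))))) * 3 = 1395 / 19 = 73.42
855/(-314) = -855/314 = -2.72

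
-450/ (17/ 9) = -4050/ 17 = -238.24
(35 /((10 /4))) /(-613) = -14 /613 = -0.02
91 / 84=13 / 12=1.08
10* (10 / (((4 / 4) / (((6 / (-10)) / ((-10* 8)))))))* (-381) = -1143 / 4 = -285.75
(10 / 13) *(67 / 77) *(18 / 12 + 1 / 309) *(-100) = -31121500 / 309309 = -100.62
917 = 917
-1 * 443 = -443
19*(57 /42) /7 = 361 /98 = 3.68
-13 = -13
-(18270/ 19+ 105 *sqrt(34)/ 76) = -18270/ 19- 105 *sqrt(34)/ 76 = -969.63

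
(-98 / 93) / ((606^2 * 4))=-49 / 68305896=-0.00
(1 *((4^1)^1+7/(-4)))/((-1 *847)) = -9/3388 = -0.00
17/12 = 1.42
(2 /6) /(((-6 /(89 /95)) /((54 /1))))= -267 /95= -2.81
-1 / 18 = -0.06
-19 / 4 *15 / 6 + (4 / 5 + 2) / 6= -11.41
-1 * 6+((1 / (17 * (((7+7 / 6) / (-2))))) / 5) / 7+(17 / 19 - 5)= -5597988 / 553945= -10.11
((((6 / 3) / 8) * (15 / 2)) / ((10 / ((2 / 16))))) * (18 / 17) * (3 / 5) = 81 / 5440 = 0.01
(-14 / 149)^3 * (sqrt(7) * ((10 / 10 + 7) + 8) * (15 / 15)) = -43904 * sqrt(7) / 3307949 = -0.04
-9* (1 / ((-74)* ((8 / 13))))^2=-1521 / 350464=-0.00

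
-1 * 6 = -6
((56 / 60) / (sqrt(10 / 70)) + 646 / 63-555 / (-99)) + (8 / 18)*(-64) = -969 / 77 + 14*sqrt(7) / 15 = -10.12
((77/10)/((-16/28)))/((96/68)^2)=-155771/23040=-6.76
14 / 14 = 1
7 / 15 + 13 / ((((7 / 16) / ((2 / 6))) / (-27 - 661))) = -715471 / 105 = -6814.01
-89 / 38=-2.34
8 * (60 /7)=480 /7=68.57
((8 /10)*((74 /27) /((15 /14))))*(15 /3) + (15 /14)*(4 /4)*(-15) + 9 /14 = -14732 /2835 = -5.20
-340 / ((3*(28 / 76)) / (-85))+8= 549268 / 21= 26155.62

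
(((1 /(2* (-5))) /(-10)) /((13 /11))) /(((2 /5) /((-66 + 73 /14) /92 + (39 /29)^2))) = 594649 /24489920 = 0.02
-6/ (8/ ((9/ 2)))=-27/ 8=-3.38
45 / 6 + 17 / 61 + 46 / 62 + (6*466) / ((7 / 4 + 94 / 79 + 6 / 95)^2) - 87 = 7117491460026791 / 30737080993382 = 231.56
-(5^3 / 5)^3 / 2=-15625 / 2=-7812.50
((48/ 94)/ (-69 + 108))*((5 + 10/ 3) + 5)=320/ 1833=0.17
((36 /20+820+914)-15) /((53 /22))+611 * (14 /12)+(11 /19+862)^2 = 427892077403 /573990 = 745469.57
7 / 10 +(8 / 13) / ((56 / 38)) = 1.12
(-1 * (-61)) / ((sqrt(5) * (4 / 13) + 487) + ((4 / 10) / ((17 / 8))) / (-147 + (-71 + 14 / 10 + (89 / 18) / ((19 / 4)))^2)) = 16075667379260977551983029747 / 128341558236573077621178631049 - 10156794196584993172468708 * sqrt(5) / 128341558236573077621178631049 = 0.13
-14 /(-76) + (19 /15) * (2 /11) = 2599 /6270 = 0.41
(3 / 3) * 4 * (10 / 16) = 5 / 2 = 2.50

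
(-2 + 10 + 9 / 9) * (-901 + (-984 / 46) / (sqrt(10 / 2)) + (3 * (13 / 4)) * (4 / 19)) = -153720 / 19- 4428 * sqrt(5) / 115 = -8176.62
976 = 976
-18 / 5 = -3.60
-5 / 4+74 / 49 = 0.26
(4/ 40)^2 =1/ 100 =0.01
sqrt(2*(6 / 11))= 2*sqrt(33) / 11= 1.04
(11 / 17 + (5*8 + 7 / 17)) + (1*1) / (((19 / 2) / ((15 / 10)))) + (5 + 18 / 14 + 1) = 109664 / 2261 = 48.50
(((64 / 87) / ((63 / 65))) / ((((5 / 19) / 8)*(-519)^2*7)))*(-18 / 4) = -63232 / 1148285943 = -0.00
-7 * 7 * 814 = -39886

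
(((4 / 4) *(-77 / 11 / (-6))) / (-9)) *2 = -7 / 27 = -0.26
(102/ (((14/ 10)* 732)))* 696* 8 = 554.19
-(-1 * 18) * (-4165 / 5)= -14994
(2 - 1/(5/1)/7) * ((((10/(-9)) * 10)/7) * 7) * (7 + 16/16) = -3680/21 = -175.24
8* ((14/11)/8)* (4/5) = 56/55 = 1.02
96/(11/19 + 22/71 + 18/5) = 21.39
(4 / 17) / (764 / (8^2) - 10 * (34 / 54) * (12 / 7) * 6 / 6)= 4032 / 19601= 0.21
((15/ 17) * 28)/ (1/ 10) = 4200/ 17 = 247.06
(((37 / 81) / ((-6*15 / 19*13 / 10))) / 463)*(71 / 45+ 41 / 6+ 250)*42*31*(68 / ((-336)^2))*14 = -662790509 / 1458116640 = -0.45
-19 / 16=-1.19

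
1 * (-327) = -327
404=404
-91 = -91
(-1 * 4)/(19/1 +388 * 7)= -4/2735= -0.00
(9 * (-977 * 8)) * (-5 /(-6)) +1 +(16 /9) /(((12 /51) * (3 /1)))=-1582645 /27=-58616.48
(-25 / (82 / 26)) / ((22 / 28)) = -4550 / 451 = -10.09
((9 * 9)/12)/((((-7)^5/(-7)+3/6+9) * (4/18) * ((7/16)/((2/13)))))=648/146237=0.00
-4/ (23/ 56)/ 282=-112/ 3243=-0.03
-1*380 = -380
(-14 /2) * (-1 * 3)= 21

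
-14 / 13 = -1.08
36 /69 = 12 /23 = 0.52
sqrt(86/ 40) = sqrt(215)/ 10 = 1.47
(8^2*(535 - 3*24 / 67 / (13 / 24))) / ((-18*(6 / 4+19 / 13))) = -29712448 / 46431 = -639.93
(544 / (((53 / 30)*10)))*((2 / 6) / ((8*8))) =17 / 106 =0.16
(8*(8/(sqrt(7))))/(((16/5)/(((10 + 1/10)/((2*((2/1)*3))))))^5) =10510100501*sqrt(7)/913217421312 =0.03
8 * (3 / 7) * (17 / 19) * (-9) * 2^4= -58752 / 133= -441.74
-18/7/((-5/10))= 36/7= 5.14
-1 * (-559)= 559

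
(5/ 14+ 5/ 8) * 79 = 4345/ 56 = 77.59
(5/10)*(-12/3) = -2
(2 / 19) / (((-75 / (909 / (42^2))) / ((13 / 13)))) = -101 / 139650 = -0.00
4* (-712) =-2848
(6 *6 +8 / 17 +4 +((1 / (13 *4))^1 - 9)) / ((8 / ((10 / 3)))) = 46395 / 3536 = 13.12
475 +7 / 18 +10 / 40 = 17123 / 36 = 475.64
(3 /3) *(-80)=-80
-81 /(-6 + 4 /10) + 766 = 21853 /28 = 780.46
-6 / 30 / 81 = -1 / 405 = -0.00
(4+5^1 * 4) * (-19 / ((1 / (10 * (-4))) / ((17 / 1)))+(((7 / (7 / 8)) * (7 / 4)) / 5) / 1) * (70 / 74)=10855152 / 37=293382.49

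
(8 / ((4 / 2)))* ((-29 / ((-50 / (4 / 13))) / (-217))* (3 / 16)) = -87 / 141050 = -0.00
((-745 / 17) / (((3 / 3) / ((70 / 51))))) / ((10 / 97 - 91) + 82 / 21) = 35409850 / 51211667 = 0.69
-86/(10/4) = -172/5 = -34.40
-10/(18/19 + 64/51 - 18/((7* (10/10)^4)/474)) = 6783/825257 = 0.01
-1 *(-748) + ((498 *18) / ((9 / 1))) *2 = 2740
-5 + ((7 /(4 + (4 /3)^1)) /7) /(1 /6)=-31 /8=-3.88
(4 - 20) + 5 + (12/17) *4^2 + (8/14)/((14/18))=857/833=1.03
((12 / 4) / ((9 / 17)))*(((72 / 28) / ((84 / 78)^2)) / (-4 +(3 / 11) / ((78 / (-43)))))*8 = -24.22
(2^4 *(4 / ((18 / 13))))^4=29948379136 / 6561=4564605.87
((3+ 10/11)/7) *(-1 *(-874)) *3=112746/77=1464.23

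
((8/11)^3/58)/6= 128/115797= 0.00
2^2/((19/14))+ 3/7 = 449/133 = 3.38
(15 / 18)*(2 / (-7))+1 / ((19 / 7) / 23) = 3286 / 399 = 8.24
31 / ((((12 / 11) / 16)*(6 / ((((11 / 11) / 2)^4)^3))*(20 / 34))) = 5797 / 184320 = 0.03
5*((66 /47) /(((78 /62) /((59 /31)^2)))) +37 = 1083727 /18941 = 57.22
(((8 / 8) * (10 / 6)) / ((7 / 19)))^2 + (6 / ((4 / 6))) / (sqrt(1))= 12994 / 441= 29.46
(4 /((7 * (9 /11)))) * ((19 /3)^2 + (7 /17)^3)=78173920 /2785671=28.06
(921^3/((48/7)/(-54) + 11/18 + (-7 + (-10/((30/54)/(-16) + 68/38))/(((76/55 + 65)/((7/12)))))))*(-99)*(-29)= -1651219894069481399202/4833820357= -341597281677.69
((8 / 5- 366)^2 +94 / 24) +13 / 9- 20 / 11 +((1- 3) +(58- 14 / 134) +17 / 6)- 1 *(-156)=88222635563 / 663300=133005.63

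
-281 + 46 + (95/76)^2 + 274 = 649/16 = 40.56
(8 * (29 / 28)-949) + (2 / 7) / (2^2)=-13169 / 14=-940.64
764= 764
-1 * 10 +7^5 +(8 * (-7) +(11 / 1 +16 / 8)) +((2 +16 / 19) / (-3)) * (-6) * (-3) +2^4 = 318306 / 19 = 16752.95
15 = 15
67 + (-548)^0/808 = 67.00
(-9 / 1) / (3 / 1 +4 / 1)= -9 / 7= -1.29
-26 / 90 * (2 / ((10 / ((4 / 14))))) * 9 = -26 / 175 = -0.15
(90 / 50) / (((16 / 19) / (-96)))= -1026 / 5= -205.20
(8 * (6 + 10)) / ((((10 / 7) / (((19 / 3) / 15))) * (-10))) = -3.78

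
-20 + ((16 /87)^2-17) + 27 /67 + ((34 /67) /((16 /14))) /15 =-370540483 /10142460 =-36.53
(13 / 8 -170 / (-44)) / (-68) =-483 / 5984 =-0.08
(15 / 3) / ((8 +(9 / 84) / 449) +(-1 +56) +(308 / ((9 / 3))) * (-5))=-188580 / 16984763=-0.01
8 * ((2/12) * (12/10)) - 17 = -77/5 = -15.40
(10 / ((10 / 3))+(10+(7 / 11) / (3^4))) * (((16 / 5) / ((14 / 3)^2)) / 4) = 2318 / 4851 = 0.48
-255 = -255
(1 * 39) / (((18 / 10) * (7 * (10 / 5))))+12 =569 / 42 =13.55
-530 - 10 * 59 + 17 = -1103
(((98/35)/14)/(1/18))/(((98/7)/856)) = 7704/35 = 220.11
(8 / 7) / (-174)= -4 / 609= -0.01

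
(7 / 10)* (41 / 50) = 287 / 500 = 0.57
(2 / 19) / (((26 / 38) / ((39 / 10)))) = 3 / 5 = 0.60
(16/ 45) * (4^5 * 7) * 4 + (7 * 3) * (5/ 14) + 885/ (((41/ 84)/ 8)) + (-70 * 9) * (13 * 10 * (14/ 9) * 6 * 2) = -5550101861/ 3690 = -1504092.65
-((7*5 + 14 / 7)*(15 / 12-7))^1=851 / 4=212.75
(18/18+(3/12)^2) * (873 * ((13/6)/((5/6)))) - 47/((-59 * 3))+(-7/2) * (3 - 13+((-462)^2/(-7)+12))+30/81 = 13907182909/127440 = 109127.30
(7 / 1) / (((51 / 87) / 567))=115101 / 17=6770.65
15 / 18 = 5 / 6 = 0.83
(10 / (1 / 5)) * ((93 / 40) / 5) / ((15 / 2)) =31 / 10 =3.10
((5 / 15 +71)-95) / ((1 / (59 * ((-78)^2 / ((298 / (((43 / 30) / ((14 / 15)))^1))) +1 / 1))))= -282711421 / 6258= -45176.00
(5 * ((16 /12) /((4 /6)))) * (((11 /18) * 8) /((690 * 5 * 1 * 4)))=11 /3105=0.00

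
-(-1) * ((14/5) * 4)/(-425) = -56/2125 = -0.03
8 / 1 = 8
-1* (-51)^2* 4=-10404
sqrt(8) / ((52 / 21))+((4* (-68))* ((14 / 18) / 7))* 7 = -1904 / 9+21* sqrt(2) / 26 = -210.41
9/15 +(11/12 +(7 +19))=1651/60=27.52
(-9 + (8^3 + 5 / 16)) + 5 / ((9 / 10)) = 73277 / 144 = 508.87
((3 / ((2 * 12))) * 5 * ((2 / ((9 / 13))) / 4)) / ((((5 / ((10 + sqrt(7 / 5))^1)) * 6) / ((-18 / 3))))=-65 / 72 - 13 * sqrt(35) / 720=-1.01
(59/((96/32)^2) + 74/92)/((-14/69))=-3047/84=-36.27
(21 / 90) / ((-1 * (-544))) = 7 / 16320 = 0.00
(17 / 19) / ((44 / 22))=17 / 38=0.45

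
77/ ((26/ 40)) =118.46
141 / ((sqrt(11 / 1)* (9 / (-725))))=-3424.67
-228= -228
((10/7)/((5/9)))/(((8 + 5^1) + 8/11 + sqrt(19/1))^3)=2984366869/1675653533946 -517573991*sqrt(19)/1675653533946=0.00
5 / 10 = 1 / 2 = 0.50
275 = 275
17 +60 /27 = 173 /9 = 19.22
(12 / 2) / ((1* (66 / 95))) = 95 / 11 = 8.64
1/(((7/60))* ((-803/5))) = -300/5621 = -0.05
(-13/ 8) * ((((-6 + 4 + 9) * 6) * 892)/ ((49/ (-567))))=704457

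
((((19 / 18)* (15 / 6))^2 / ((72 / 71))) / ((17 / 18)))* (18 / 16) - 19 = -847609 / 78336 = -10.82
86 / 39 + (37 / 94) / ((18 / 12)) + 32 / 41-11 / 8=1126109 / 601224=1.87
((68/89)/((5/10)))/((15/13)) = 1768/1335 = 1.32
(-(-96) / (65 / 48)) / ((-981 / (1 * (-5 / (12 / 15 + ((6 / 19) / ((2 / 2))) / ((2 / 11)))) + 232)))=-28383744 / 1707485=-16.62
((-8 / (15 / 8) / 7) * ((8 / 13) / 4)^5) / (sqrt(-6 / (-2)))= -2048 * sqrt(3) / 116957295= -0.00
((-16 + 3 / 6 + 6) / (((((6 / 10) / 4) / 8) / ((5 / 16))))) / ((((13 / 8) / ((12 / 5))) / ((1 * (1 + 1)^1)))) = -6080 / 13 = -467.69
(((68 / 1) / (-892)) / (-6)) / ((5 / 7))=119 / 6690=0.02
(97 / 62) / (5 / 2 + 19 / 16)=776 / 1829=0.42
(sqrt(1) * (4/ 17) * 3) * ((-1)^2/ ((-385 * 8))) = -3/ 13090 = -0.00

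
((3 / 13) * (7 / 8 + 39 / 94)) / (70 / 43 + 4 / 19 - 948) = -1188735 / 3778492432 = -0.00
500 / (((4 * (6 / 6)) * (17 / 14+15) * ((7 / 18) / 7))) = 31500 / 227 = 138.77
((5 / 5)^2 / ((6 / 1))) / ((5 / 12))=2 / 5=0.40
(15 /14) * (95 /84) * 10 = 2375 /196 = 12.12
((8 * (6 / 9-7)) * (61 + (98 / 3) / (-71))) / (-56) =245005 / 4473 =54.77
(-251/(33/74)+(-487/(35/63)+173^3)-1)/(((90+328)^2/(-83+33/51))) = -59785994170/24505041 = -2439.74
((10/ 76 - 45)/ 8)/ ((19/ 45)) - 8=-122933/ 5776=-21.28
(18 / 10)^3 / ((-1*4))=-729 / 500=-1.46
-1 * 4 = -4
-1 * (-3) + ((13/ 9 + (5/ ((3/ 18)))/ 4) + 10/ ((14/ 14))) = 395/ 18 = 21.94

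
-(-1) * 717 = 717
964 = 964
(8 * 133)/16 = 133/2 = 66.50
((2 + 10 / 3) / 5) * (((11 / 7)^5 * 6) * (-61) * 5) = -314371552 / 16807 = -18704.80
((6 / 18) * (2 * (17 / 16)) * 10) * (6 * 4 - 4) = 425 / 3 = 141.67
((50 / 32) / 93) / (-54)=-25 / 80352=-0.00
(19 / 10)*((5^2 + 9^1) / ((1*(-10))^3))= -323 / 5000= -0.06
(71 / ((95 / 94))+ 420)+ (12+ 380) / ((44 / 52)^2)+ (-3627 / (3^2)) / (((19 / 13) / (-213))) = 36160671 / 605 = 59769.70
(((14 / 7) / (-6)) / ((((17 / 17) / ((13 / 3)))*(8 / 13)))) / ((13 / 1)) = -13 / 72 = -0.18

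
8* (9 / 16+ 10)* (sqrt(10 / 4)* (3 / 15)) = 169* sqrt(10) / 20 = 26.72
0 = 0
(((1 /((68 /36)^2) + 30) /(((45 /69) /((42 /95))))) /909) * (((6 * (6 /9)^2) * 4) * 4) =0.96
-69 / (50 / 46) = -63.48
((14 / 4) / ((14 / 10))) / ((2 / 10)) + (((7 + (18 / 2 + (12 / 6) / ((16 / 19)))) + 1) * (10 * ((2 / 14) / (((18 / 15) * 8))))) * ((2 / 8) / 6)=407075 / 32256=12.62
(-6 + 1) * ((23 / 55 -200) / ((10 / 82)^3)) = 756545817 / 1375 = 550215.14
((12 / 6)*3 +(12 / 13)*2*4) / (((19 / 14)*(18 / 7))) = 2842 / 741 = 3.84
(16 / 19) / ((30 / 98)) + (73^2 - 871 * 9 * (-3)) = 8221894 / 285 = 28848.75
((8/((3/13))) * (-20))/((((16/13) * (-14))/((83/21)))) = 70135/441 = 159.04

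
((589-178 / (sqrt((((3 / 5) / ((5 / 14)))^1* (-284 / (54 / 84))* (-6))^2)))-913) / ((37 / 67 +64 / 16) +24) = -1208503187 / 106485232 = -11.35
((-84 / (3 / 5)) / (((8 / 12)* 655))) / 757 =-0.00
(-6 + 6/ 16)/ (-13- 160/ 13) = 585/ 2632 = 0.22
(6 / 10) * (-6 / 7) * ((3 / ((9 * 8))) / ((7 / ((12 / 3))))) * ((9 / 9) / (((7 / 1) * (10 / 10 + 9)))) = -3 / 17150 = -0.00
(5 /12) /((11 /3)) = 5 /44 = 0.11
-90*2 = -180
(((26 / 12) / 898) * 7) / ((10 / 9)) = 273 / 17960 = 0.02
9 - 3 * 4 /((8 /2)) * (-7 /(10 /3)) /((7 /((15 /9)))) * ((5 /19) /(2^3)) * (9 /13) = 35703 /3952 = 9.03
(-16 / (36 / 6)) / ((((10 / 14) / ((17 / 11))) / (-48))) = 276.95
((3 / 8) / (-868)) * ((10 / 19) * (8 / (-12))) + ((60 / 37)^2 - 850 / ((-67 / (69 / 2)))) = 1332129389615 / 3025391432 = 440.32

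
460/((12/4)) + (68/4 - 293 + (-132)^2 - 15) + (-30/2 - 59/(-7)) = 362875/21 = 17279.76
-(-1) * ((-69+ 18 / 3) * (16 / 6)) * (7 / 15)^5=-941192 / 253125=-3.72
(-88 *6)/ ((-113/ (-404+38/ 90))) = -3196336/ 1695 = -1885.74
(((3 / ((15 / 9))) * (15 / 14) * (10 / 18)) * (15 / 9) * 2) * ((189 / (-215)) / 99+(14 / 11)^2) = 29935 / 5203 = 5.75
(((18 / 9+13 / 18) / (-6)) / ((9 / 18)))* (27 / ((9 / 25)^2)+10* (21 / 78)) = -201635 / 1053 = -191.49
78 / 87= 26 / 29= 0.90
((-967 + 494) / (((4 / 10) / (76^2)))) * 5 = -34150600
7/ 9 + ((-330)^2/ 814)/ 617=204353/ 205461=0.99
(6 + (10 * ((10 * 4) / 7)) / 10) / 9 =82 / 63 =1.30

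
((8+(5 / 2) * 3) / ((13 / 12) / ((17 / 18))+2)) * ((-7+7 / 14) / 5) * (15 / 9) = -6851 / 642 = -10.67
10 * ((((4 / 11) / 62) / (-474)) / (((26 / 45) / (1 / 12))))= -25 / 1400828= -0.00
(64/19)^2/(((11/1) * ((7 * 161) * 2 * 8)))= 0.00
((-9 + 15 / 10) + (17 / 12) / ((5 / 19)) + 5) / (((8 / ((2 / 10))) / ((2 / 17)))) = 173 / 20400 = 0.01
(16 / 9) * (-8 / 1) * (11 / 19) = -1408 / 171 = -8.23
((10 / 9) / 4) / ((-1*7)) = -5 / 126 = -0.04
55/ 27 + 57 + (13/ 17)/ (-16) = 433217/ 7344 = 58.99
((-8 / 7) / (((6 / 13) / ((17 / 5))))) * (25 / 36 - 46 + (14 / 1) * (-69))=1149421 / 135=8514.23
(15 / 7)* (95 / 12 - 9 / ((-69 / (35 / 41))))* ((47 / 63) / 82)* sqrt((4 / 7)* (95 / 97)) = 21348575* sqrt(64505) / 46308840228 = 0.12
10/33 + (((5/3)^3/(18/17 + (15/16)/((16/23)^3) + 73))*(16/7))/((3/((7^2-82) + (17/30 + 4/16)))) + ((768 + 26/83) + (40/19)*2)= 1948572704950429640/2526186498628023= 771.35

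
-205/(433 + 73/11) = -2255/4836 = -0.47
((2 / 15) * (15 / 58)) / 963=1 / 27927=0.00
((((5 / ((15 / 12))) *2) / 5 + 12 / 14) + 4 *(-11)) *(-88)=127952 / 35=3655.77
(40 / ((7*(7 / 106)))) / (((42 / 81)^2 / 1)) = 321.84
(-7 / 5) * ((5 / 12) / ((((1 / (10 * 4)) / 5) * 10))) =-35 / 3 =-11.67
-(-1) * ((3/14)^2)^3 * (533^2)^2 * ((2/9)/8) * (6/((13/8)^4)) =21973117536/117649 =186768.42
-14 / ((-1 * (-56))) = -1 / 4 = -0.25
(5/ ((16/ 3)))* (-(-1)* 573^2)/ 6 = 1641645/ 32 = 51301.41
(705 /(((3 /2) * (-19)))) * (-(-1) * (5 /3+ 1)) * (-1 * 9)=11280 /19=593.68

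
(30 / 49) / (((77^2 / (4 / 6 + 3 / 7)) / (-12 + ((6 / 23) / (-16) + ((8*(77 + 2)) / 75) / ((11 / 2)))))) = -227357 / 191743860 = -0.00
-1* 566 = -566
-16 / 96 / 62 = -1 / 372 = -0.00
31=31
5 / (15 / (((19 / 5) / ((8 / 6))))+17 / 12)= 0.75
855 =855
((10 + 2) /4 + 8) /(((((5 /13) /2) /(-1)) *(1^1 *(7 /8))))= -2288 /35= -65.37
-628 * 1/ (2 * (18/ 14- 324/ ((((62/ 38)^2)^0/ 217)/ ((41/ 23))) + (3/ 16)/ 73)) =59047072/ 23568124269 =0.00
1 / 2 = 0.50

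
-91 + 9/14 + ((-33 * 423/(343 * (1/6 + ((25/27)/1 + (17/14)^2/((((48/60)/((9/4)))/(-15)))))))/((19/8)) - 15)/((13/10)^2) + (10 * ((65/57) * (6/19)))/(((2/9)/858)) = 61012931809221695/4419686090638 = 13804.81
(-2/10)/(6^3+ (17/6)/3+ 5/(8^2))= -576/625025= -0.00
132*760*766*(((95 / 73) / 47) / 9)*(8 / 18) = 9733715200 / 92637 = 105073.73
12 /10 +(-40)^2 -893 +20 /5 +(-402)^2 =162316.20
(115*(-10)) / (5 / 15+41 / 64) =-220800 / 187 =-1180.75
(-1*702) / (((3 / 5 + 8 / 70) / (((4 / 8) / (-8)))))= 2457 / 40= 61.42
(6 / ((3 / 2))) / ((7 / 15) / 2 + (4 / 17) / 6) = 2040 / 139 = 14.68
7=7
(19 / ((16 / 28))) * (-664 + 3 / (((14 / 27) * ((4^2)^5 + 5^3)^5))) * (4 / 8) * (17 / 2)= -47018852850335826977130421927076845 / 501098808506054224616790970272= -93831.50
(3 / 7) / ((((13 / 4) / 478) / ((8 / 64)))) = 717 / 91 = 7.88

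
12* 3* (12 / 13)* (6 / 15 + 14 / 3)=10944 / 65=168.37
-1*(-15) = 15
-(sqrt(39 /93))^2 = -13 /31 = -0.42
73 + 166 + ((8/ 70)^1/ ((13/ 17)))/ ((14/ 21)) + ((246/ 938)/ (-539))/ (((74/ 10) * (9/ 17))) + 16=465499846436/ 1823887065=255.22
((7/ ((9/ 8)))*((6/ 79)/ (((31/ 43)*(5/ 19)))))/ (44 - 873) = -91504/ 30453315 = -0.00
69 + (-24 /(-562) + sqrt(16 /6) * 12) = 8 * sqrt(6) + 19401 /281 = 88.64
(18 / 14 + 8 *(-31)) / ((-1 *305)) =1727 / 2135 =0.81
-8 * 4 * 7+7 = -217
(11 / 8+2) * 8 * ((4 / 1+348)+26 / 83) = 789534 / 83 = 9512.46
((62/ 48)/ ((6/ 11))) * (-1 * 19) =-6479/ 144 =-44.99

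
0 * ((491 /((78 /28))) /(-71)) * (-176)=0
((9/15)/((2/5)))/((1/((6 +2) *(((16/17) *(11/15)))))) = 704/85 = 8.28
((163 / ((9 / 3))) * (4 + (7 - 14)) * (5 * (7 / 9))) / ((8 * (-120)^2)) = -1141 / 207360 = -0.01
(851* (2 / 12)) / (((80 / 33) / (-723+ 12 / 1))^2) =156162008673 / 12800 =12200156.93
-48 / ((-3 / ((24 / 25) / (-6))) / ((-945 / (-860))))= -3024 / 1075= -2.81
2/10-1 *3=-14/5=-2.80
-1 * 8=-8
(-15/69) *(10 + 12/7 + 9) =-725/161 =-4.50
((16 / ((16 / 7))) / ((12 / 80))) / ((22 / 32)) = 2240 / 33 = 67.88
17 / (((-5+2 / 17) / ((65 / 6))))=-18785 / 498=-37.72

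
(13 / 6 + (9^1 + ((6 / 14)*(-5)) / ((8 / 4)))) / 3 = 212 / 63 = 3.37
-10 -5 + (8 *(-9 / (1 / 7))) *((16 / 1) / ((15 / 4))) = -2165.40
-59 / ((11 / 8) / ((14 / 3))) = -6608 / 33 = -200.24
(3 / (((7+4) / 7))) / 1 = 21 / 11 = 1.91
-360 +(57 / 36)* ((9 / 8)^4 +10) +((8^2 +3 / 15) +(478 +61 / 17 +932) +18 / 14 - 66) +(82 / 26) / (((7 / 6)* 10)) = 407455643701 / 380190720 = 1071.71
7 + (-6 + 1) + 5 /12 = 29 /12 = 2.42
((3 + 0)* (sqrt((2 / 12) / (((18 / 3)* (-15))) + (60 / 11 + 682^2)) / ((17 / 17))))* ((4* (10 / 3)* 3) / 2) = 2* sqrt(455873376585) / 33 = 40920.24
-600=-600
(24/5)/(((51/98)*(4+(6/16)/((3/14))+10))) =448/765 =0.59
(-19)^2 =361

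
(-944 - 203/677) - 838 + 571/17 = -20125922/11509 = -1748.71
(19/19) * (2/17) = 2/17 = 0.12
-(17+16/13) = -237/13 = -18.23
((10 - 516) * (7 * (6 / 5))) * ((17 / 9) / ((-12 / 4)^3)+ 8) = -13650868 / 405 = -33705.85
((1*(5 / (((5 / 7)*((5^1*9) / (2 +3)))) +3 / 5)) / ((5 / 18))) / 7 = 124 / 175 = 0.71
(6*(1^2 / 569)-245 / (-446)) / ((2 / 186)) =13213533 / 253774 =52.07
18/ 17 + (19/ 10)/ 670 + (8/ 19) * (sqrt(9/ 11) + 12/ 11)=24 * sqrt(11)/ 209 + 36207307/ 23805100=1.90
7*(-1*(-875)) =6125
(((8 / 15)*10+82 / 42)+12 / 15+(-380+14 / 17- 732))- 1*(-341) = -453444 / 595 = -762.09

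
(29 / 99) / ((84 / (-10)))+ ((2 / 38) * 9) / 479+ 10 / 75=18816857 / 189209790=0.10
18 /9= 2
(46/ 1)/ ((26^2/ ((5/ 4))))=115/ 1352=0.09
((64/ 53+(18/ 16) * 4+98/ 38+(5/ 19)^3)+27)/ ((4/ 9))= 231015933/ 2908216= 79.44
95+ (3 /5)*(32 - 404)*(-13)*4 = 58507 /5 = 11701.40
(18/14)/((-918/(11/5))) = -11/3570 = -0.00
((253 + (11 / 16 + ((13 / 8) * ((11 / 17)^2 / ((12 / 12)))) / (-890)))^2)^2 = 4640688338019442528201275835617841 / 1120447115573159119360000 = 4141818273.72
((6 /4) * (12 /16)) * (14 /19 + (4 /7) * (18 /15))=4257 /2660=1.60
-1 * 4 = -4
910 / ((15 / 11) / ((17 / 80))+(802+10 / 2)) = 170170 / 152109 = 1.12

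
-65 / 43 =-1.51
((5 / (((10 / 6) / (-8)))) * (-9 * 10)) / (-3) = -720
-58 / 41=-1.41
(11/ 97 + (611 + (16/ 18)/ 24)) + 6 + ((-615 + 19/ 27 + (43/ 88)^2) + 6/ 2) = 123573539/ 20281536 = 6.09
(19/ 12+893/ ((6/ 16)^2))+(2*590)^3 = 59149380665/ 36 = 1643038351.81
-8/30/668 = -1/2505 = -0.00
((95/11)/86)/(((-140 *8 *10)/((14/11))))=-19/1664960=-0.00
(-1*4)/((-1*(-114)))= -2/57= -0.04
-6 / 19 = -0.32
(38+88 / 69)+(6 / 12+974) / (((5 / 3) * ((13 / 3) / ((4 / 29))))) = 7529008 / 130065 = 57.89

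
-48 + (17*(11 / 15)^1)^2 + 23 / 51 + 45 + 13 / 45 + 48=85492 / 425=201.16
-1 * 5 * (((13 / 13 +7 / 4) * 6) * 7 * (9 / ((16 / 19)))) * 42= -4147605 / 16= -259225.31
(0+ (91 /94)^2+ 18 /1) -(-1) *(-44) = -221455 /8836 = -25.06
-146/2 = -73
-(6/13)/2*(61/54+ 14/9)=-145/234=-0.62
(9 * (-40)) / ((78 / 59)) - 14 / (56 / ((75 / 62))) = -878895 / 3224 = -272.61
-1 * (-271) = 271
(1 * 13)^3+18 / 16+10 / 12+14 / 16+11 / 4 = 26431 / 12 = 2202.58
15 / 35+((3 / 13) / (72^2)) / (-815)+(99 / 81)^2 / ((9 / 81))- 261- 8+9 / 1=-31542925447 / 128157120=-246.13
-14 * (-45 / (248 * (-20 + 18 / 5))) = -1575 / 10168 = -0.15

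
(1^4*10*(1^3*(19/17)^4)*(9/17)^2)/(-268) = -52780005/3234434246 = -0.02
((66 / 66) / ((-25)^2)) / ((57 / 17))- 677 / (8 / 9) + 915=43712011 / 285000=153.38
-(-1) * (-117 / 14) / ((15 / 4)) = -78 / 35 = -2.23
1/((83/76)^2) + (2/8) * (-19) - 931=-25762423/27556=-934.91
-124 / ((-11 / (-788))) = -8882.91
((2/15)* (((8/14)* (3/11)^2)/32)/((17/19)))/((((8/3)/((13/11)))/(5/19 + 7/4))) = 1053/5962880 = 0.00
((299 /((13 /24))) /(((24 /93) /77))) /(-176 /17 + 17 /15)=-41999265 /2351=-17864.43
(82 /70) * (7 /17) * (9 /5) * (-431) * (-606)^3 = 35393336799624 /425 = 83278439528.53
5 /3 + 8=29 /3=9.67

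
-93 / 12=-31 / 4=-7.75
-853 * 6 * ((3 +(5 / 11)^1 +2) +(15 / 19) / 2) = -6256755 / 209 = -29936.63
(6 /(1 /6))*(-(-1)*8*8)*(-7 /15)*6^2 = -193536 /5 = -38707.20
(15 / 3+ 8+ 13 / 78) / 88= 79 / 528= 0.15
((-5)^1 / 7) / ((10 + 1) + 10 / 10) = -5 / 84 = -0.06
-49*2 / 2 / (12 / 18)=-147 / 2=-73.50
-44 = -44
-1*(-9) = 9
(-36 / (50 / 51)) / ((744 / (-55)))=1683 / 620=2.71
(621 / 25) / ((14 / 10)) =621 / 35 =17.74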